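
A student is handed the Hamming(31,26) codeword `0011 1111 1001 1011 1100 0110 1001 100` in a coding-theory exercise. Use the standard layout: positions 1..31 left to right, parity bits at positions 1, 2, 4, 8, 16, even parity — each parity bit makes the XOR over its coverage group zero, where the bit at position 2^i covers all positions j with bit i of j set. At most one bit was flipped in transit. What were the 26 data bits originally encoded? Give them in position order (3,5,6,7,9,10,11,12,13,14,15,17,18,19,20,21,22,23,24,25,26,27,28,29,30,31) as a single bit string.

11011001101110001101001100

s1: b1⊕b3⊕b5⊕b7⊕b9⊕b11⊕b13⊕b15⊕b17⊕b19⊕b21⊕b23⊕b25⊕b27⊕b29⊕b31 = 0⊕1⊕1⊕1⊕1⊕0⊕1⊕1⊕1⊕0⊕0⊕1⊕1⊕0⊕1⊕0 = 0
s2: b2⊕b3⊕b6⊕b7⊕b10⊕b11⊕b14⊕b15⊕b18⊕b19⊕b22⊕b23⊕b26⊕b27⊕b30⊕b31 = 0⊕1⊕1⊕1⊕0⊕0⊕0⊕1⊕1⊕0⊕1⊕1⊕0⊕0⊕0⊕0 = 1
s4: b4⊕b5⊕b6⊕b7⊕b12⊕b13⊕b14⊕b15⊕b20⊕b21⊕b22⊕b23⊕b28⊕b29⊕b30⊕b31 = 1⊕1⊕1⊕1⊕1⊕1⊕0⊕1⊕0⊕0⊕1⊕1⊕1⊕1⊕0⊕0 = 1
s8: b8⊕b9⊕b10⊕b11⊕b12⊕b13⊕b14⊕b15⊕b24⊕b25⊕b26⊕b27⊕b28⊕b29⊕b30⊕b31 = 1⊕1⊕0⊕0⊕1⊕1⊕0⊕1⊕0⊕1⊕0⊕0⊕1⊕1⊕0⊕0 = 0
s16: b16⊕b17⊕b18⊕b19⊕b20⊕b21⊕b22⊕b23⊕b24⊕b25⊕b26⊕b27⊕b28⊕b29⊕b30⊕b31 = 1⊕1⊕1⊕0⊕0⊕0⊕1⊕1⊕0⊕1⊕0⊕0⊕1⊕1⊕0⊕0 = 0
Syndrome (s16...s1) = 00110 → position 6.
Flip bit 6: corrected codeword = 0011101110011011110001101001100
Data bits at positions 3,5,6,7,9,10,11,12,13,14,15,17,18,19,20,21,22,23,24,25,26,27,28,29,30,31: 11011001101110001101001100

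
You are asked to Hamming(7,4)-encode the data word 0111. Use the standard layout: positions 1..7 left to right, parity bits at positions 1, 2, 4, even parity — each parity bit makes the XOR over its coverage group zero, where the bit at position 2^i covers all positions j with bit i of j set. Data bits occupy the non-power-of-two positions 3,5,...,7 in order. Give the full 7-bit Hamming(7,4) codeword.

0001111

Place data bits at non-power-of-two positions: b3=0, b5=1, b6=1, b7=1.
p1 = XOR of data positions {3,5,7} = 0⊕1⊕1 = 0
p2 = XOR of data positions {3,6,7} = 0⊕1⊕1 = 0
p4 = XOR of data positions {5,6,7} = 1⊕1⊕1 = 1
Codeword b1..b7 = 0001111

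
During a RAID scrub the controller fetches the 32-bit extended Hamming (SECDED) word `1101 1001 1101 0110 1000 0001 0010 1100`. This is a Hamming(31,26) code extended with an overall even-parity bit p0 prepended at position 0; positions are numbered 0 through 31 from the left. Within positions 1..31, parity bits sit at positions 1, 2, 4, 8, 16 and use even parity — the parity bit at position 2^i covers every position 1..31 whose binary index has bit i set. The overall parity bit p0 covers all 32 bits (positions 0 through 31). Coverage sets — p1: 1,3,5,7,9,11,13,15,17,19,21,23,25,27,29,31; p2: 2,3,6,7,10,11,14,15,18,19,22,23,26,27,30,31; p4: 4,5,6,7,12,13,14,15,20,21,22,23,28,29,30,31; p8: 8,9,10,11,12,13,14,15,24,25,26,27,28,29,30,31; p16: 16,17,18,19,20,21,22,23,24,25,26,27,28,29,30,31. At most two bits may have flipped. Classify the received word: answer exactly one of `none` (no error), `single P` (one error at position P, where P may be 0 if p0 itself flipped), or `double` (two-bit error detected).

single 20

s1: b1⊕b3⊕b5⊕b7⊕b9⊕b11⊕b13⊕b15⊕b17⊕b19⊕b21⊕b23⊕b25⊕b27⊕b29⊕b31 = 1⊕1⊕0⊕1⊕1⊕1⊕1⊕0⊕0⊕0⊕0⊕1⊕0⊕0⊕1⊕0 = 0
s2: b2⊕b3⊕b6⊕b7⊕b10⊕b11⊕b14⊕b15⊕b18⊕b19⊕b22⊕b23⊕b26⊕b27⊕b30⊕b31 = 0⊕1⊕0⊕1⊕0⊕1⊕1⊕0⊕0⊕0⊕0⊕1⊕1⊕0⊕0⊕0 = 0
s4: b4⊕b5⊕b6⊕b7⊕b12⊕b13⊕b14⊕b15⊕b20⊕b21⊕b22⊕b23⊕b28⊕b29⊕b30⊕b31 = 1⊕0⊕0⊕1⊕0⊕1⊕1⊕0⊕0⊕0⊕0⊕1⊕1⊕1⊕0⊕0 = 1
s8: b8⊕b9⊕b10⊕b11⊕b12⊕b13⊕b14⊕b15⊕b24⊕b25⊕b26⊕b27⊕b28⊕b29⊕b30⊕b31 = 1⊕1⊕0⊕1⊕0⊕1⊕1⊕0⊕0⊕0⊕1⊕0⊕1⊕1⊕0⊕0 = 0
s16: b16⊕b17⊕b18⊕b19⊕b20⊕b21⊕b22⊕b23⊕b24⊕b25⊕b26⊕b27⊕b28⊕b29⊕b30⊕b31 = 1⊕0⊕0⊕0⊕0⊕0⊕0⊕1⊕0⊕0⊕1⊕0⊕1⊕1⊕0⊕0 = 1
Syndrome (s16...s1) = 10100 → position 20.
Overall parity (XOR of all 32 bits, including p0): 1⊕1⊕0⊕1⊕1⊕0⊕0⊕1⊕1⊕1⊕0⊕1⊕0⊕1⊕1⊕0⊕1⊕0⊕0⊕0⊕0⊕0⊕0⊕1⊕0⊕0⊕1⊕0⊕1⊕1⊕0⊕0 = 1
Overall=1, syndrome position=20 → single-bit error at position 20.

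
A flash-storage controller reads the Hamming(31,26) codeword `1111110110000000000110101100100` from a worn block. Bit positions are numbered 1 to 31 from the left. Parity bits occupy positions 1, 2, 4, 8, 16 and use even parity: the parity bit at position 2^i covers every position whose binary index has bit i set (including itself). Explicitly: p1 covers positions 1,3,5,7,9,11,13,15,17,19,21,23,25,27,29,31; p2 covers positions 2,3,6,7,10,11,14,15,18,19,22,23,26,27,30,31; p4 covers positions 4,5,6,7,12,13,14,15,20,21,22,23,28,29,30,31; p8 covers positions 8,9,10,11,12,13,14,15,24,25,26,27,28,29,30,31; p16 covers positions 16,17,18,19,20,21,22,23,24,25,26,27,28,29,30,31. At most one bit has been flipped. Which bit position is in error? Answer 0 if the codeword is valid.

14

s1: b1⊕b3⊕b5⊕b7⊕b9⊕b11⊕b13⊕b15⊕b17⊕b19⊕b21⊕b23⊕b25⊕b27⊕b29⊕b31 = 1⊕1⊕1⊕0⊕1⊕0⊕0⊕0⊕0⊕0⊕1⊕1⊕1⊕0⊕1⊕0 = 0
s2: b2⊕b3⊕b6⊕b7⊕b10⊕b11⊕b14⊕b15⊕b18⊕b19⊕b22⊕b23⊕b26⊕b27⊕b30⊕b31 = 1⊕1⊕1⊕0⊕0⊕0⊕0⊕0⊕0⊕0⊕0⊕1⊕1⊕0⊕0⊕0 = 1
s4: b4⊕b5⊕b6⊕b7⊕b12⊕b13⊕b14⊕b15⊕b20⊕b21⊕b22⊕b23⊕b28⊕b29⊕b30⊕b31 = 1⊕1⊕1⊕0⊕0⊕0⊕0⊕0⊕1⊕1⊕0⊕1⊕0⊕1⊕0⊕0 = 1
s8: b8⊕b9⊕b10⊕b11⊕b12⊕b13⊕b14⊕b15⊕b24⊕b25⊕b26⊕b27⊕b28⊕b29⊕b30⊕b31 = 1⊕1⊕0⊕0⊕0⊕0⊕0⊕0⊕0⊕1⊕1⊕0⊕0⊕1⊕0⊕0 = 1
s16: b16⊕b17⊕b18⊕b19⊕b20⊕b21⊕b22⊕b23⊕b24⊕b25⊕b26⊕b27⊕b28⊕b29⊕b30⊕b31 = 0⊕0⊕0⊕0⊕1⊕1⊕0⊕1⊕0⊕1⊕1⊕0⊕0⊕1⊕0⊕0 = 0
Syndrome (s16...s1) = 01110 → position 14.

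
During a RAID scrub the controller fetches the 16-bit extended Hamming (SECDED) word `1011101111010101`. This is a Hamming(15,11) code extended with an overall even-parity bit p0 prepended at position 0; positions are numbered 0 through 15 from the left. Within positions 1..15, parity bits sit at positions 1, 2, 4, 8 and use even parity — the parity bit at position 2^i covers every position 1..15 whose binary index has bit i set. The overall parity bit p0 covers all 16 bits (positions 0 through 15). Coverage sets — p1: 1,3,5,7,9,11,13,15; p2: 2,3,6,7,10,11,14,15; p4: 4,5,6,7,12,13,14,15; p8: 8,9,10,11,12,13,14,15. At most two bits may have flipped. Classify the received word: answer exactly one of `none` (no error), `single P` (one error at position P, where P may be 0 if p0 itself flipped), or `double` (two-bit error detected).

s1: b1⊕b3⊕b5⊕b7⊕b9⊕b11⊕b13⊕b15 = 0⊕1⊕0⊕1⊕1⊕1⊕1⊕1 = 0
s2: b2⊕b3⊕b6⊕b7⊕b10⊕b11⊕b14⊕b15 = 1⊕1⊕1⊕1⊕0⊕1⊕0⊕1 = 0
s4: b4⊕b5⊕b6⊕b7⊕b12⊕b13⊕b14⊕b15 = 1⊕0⊕1⊕1⊕0⊕1⊕0⊕1 = 1
s8: b8⊕b9⊕b10⊕b11⊕b12⊕b13⊕b14⊕b15 = 1⊕1⊕0⊕1⊕0⊕1⊕0⊕1 = 1
Syndrome (s8...s1) = 1100 → position 12.
Overall parity (XOR of all 16 bits, including p0): 1⊕0⊕1⊕1⊕1⊕0⊕1⊕1⊕1⊕1⊕0⊕1⊕0⊕1⊕0⊕1 = 1
Overall=1, syndrome position=12 → single-bit error at position 12.

single 12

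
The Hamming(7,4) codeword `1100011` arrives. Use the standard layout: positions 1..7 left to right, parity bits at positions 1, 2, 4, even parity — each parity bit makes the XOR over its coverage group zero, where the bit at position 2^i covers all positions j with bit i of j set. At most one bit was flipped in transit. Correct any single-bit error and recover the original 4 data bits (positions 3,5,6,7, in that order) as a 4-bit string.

0011

s1: b1⊕b3⊕b5⊕b7 = 1⊕0⊕0⊕1 = 0
s2: b2⊕b3⊕b6⊕b7 = 1⊕0⊕1⊕1 = 1
s4: b4⊕b5⊕b6⊕b7 = 0⊕0⊕1⊕1 = 0
Syndrome (s4...s1) = 010 → position 2.
Flip bit 2: corrected codeword = 1000011
Data bits at positions 3,5,6,7: 0011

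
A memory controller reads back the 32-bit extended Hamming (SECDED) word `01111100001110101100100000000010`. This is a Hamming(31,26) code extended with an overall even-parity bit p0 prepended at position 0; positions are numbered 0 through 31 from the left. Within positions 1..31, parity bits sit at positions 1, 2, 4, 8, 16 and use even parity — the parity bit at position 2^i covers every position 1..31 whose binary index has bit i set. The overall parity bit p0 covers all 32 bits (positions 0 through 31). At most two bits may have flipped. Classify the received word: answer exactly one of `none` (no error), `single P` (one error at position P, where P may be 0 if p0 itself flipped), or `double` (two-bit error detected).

single 9

s1: b1⊕b3⊕b5⊕b7⊕b9⊕b11⊕b13⊕b15⊕b17⊕b19⊕b21⊕b23⊕b25⊕b27⊕b29⊕b31 = 1⊕1⊕1⊕0⊕0⊕1⊕0⊕0⊕1⊕0⊕0⊕0⊕0⊕0⊕0⊕0 = 1
s2: b2⊕b3⊕b6⊕b7⊕b10⊕b11⊕b14⊕b15⊕b18⊕b19⊕b22⊕b23⊕b26⊕b27⊕b30⊕b31 = 1⊕1⊕0⊕0⊕1⊕1⊕1⊕0⊕0⊕0⊕0⊕0⊕0⊕0⊕1⊕0 = 0
s4: b4⊕b5⊕b6⊕b7⊕b12⊕b13⊕b14⊕b15⊕b20⊕b21⊕b22⊕b23⊕b28⊕b29⊕b30⊕b31 = 1⊕1⊕0⊕0⊕1⊕0⊕1⊕0⊕1⊕0⊕0⊕0⊕0⊕0⊕1⊕0 = 0
s8: b8⊕b9⊕b10⊕b11⊕b12⊕b13⊕b14⊕b15⊕b24⊕b25⊕b26⊕b27⊕b28⊕b29⊕b30⊕b31 = 0⊕0⊕1⊕1⊕1⊕0⊕1⊕0⊕0⊕0⊕0⊕0⊕0⊕0⊕1⊕0 = 1
s16: b16⊕b17⊕b18⊕b19⊕b20⊕b21⊕b22⊕b23⊕b24⊕b25⊕b26⊕b27⊕b28⊕b29⊕b30⊕b31 = 1⊕1⊕0⊕0⊕1⊕0⊕0⊕0⊕0⊕0⊕0⊕0⊕0⊕0⊕1⊕0 = 0
Syndrome (s16...s1) = 01001 → position 9.
Overall parity (XOR of all 32 bits, including p0): 0⊕1⊕1⊕1⊕1⊕1⊕0⊕0⊕0⊕0⊕1⊕1⊕1⊕0⊕1⊕0⊕1⊕1⊕0⊕0⊕1⊕0⊕0⊕0⊕0⊕0⊕0⊕0⊕0⊕0⊕1⊕0 = 1
Overall=1, syndrome position=9 → single-bit error at position 9.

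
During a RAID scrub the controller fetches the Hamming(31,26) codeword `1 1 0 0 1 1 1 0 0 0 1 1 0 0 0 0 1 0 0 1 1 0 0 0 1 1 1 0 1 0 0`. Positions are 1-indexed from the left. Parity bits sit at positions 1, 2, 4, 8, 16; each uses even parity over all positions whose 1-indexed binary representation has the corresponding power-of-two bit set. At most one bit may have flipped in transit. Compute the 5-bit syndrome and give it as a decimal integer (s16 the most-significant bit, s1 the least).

s1: b1⊕b3⊕b5⊕b7⊕b9⊕b11⊕b13⊕b15⊕b17⊕b19⊕b21⊕b23⊕b25⊕b27⊕b29⊕b31 = 1⊕0⊕1⊕1⊕0⊕1⊕0⊕0⊕1⊕0⊕1⊕0⊕1⊕1⊕1⊕0 = 1
s2: b2⊕b3⊕b6⊕b7⊕b10⊕b11⊕b14⊕b15⊕b18⊕b19⊕b22⊕b23⊕b26⊕b27⊕b30⊕b31 = 1⊕0⊕1⊕1⊕0⊕1⊕0⊕0⊕0⊕0⊕0⊕0⊕1⊕1⊕0⊕0 = 0
s4: b4⊕b5⊕b6⊕b7⊕b12⊕b13⊕b14⊕b15⊕b20⊕b21⊕b22⊕b23⊕b28⊕b29⊕b30⊕b31 = 0⊕1⊕1⊕1⊕1⊕0⊕0⊕0⊕1⊕1⊕0⊕0⊕0⊕1⊕0⊕0 = 1
s8: b8⊕b9⊕b10⊕b11⊕b12⊕b13⊕b14⊕b15⊕b24⊕b25⊕b26⊕b27⊕b28⊕b29⊕b30⊕b31 = 0⊕0⊕0⊕1⊕1⊕0⊕0⊕0⊕0⊕1⊕1⊕1⊕0⊕1⊕0⊕0 = 0
s16: b16⊕b17⊕b18⊕b19⊕b20⊕b21⊕b22⊕b23⊕b24⊕b25⊕b26⊕b27⊕b28⊕b29⊕b30⊕b31 = 0⊕1⊕0⊕0⊕1⊕1⊕0⊕0⊕0⊕1⊕1⊕1⊕0⊕1⊕0⊕0 = 1
Syndrome (s16...s1) = 10101 → position 21.

21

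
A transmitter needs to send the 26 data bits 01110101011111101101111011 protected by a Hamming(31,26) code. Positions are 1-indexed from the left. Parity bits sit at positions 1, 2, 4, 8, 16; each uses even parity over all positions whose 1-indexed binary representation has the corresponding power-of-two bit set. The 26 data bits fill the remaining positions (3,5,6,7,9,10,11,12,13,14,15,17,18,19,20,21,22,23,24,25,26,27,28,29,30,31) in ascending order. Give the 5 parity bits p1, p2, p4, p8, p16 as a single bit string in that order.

Place data bits at non-power-of-two positions: b3=0, b5=1, b6=1, b7=1, b9=0, b10=1, b11=0, b12=1, b13=0, b14=1, b15=1, b17=1, b18=1, b19=1, b20=1, b21=0, b22=1, b23=1, b24=0, b25=1, b26=1, b27=1, b28=1, b29=0, b30=1, b31=1.
p1 = XOR of data positions {3,5,7,9,11,13,15,17,19,21,23,25,27,29,31} = 0⊕1⊕1⊕0⊕0⊕0⊕1⊕1⊕1⊕0⊕1⊕1⊕1⊕0⊕1 = 1
p2 = XOR of data positions {3,6,7,10,11,14,15,18,19,22,23,26,27,30,31} = 0⊕1⊕1⊕1⊕0⊕1⊕1⊕1⊕1⊕1⊕1⊕1⊕1⊕1⊕1 = 1
p4 = XOR of data positions {5,6,7,12,13,14,15,20,21,22,23,28,29,30,31} = 1⊕1⊕1⊕1⊕0⊕1⊕1⊕1⊕0⊕1⊕1⊕1⊕0⊕1⊕1 = 0
p8 = XOR of data positions {9,10,11,12,13,14,15,24,25,26,27,28,29,30,31} = 0⊕1⊕0⊕1⊕0⊕1⊕1⊕0⊕1⊕1⊕1⊕1⊕0⊕1⊕1 = 0
p16 = XOR of data positions {17,18,19,20,21,22,23,24,25,26,27,28,29,30,31} = 1⊕1⊕1⊕1⊕0⊕1⊕1⊕0⊕1⊕1⊕1⊕1⊕0⊕1⊕1 = 0
Parity bits p1,p2,p4,p8,p16 = 11000

11000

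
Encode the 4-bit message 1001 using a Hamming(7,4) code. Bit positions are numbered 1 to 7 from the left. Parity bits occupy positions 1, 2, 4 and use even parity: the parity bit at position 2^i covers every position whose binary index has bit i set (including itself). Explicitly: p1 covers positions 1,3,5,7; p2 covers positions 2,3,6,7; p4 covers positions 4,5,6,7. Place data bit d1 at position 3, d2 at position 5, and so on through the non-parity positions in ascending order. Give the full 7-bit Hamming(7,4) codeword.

0011001

Place data bits at non-power-of-two positions: b3=1, b5=0, b6=0, b7=1.
p1 = XOR of data positions {3,5,7} = 1⊕0⊕1 = 0
p2 = XOR of data positions {3,6,7} = 1⊕0⊕1 = 0
p4 = XOR of data positions {5,6,7} = 0⊕0⊕1 = 1
Codeword b1..b7 = 0011001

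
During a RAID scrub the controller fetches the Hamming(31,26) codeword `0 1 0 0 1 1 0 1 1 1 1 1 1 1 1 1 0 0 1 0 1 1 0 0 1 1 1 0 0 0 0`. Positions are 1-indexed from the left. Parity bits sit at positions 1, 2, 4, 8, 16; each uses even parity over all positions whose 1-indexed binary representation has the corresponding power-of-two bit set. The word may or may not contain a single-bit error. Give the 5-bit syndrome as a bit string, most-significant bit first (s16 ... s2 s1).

11001

s1: b1⊕b3⊕b5⊕b7⊕b9⊕b11⊕b13⊕b15⊕b17⊕b19⊕b21⊕b23⊕b25⊕b27⊕b29⊕b31 = 0⊕0⊕1⊕0⊕1⊕1⊕1⊕1⊕0⊕1⊕1⊕0⊕1⊕1⊕0⊕0 = 1
s2: b2⊕b3⊕b6⊕b7⊕b10⊕b11⊕b14⊕b15⊕b18⊕b19⊕b22⊕b23⊕b26⊕b27⊕b30⊕b31 = 1⊕0⊕1⊕0⊕1⊕1⊕1⊕1⊕0⊕1⊕1⊕0⊕1⊕1⊕0⊕0 = 0
s4: b4⊕b5⊕b6⊕b7⊕b12⊕b13⊕b14⊕b15⊕b20⊕b21⊕b22⊕b23⊕b28⊕b29⊕b30⊕b31 = 0⊕1⊕1⊕0⊕1⊕1⊕1⊕1⊕0⊕1⊕1⊕0⊕0⊕0⊕0⊕0 = 0
s8: b8⊕b9⊕b10⊕b11⊕b12⊕b13⊕b14⊕b15⊕b24⊕b25⊕b26⊕b27⊕b28⊕b29⊕b30⊕b31 = 1⊕1⊕1⊕1⊕1⊕1⊕1⊕1⊕0⊕1⊕1⊕1⊕0⊕0⊕0⊕0 = 1
s16: b16⊕b17⊕b18⊕b19⊕b20⊕b21⊕b22⊕b23⊕b24⊕b25⊕b26⊕b27⊕b28⊕b29⊕b30⊕b31 = 1⊕0⊕0⊕1⊕0⊕1⊕1⊕0⊕0⊕1⊕1⊕1⊕0⊕0⊕0⊕0 = 1
Syndrome (s16...s1) = 11001 → position 25.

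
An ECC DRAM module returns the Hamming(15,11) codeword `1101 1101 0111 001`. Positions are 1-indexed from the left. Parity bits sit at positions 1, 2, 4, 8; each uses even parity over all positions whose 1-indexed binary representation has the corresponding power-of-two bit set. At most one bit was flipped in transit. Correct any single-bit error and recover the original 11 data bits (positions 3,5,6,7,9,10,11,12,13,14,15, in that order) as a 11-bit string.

01100111011

s1: b1⊕b3⊕b5⊕b7⊕b9⊕b11⊕b13⊕b15 = 1⊕0⊕1⊕0⊕0⊕1⊕0⊕1 = 0
s2: b2⊕b3⊕b6⊕b7⊕b10⊕b11⊕b14⊕b15 = 1⊕0⊕1⊕0⊕1⊕1⊕0⊕1 = 1
s4: b4⊕b5⊕b6⊕b7⊕b12⊕b13⊕b14⊕b15 = 1⊕1⊕1⊕0⊕1⊕0⊕0⊕1 = 1
s8: b8⊕b9⊕b10⊕b11⊕b12⊕b13⊕b14⊕b15 = 1⊕0⊕1⊕1⊕1⊕0⊕0⊕1 = 1
Syndrome (s8...s1) = 1110 → position 14.
Flip bit 14: corrected codeword = 110111010111011
Data bits at positions 3,5,6,7,9,10,11,12,13,14,15: 01100111011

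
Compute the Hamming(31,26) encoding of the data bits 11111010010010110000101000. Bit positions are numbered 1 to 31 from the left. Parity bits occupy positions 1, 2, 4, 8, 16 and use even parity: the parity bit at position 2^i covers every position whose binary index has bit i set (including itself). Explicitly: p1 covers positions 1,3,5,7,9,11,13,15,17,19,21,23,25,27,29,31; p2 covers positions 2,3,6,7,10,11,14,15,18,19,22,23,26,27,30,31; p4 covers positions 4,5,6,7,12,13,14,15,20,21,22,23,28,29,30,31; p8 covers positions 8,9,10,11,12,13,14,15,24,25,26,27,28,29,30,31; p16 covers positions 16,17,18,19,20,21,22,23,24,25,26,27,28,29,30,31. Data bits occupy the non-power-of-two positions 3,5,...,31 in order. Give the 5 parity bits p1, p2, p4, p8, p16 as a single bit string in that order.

Place data bits at non-power-of-two positions: b3=1, b5=1, b6=1, b7=1, b9=1, b10=0, b11=1, b12=0, b13=0, b14=1, b15=0, b17=0, b18=1, b19=0, b20=1, b21=1, b22=0, b23=0, b24=0, b25=0, b26=1, b27=0, b28=1, b29=0, b30=0, b31=0.
p1 = XOR of data positions {3,5,7,9,11,13,15,17,19,21,23,25,27,29,31} = 1⊕1⊕1⊕1⊕1⊕0⊕0⊕0⊕0⊕1⊕0⊕0⊕0⊕0⊕0 = 0
p2 = XOR of data positions {3,6,7,10,11,14,15,18,19,22,23,26,27,30,31} = 1⊕1⊕1⊕0⊕1⊕1⊕0⊕1⊕0⊕0⊕0⊕1⊕0⊕0⊕0 = 1
p4 = XOR of data positions {5,6,7,12,13,14,15,20,21,22,23,28,29,30,31} = 1⊕1⊕1⊕0⊕0⊕1⊕0⊕1⊕1⊕0⊕0⊕1⊕0⊕0⊕0 = 1
p8 = XOR of data positions {9,10,11,12,13,14,15,24,25,26,27,28,29,30,31} = 1⊕0⊕1⊕0⊕0⊕1⊕0⊕0⊕0⊕1⊕0⊕1⊕0⊕0⊕0 = 1
p16 = XOR of data positions {17,18,19,20,21,22,23,24,25,26,27,28,29,30,31} = 0⊕1⊕0⊕1⊕1⊕0⊕0⊕0⊕0⊕1⊕0⊕1⊕0⊕0⊕0 = 1
Parity bits p1,p2,p4,p8,p16 = 01111

01111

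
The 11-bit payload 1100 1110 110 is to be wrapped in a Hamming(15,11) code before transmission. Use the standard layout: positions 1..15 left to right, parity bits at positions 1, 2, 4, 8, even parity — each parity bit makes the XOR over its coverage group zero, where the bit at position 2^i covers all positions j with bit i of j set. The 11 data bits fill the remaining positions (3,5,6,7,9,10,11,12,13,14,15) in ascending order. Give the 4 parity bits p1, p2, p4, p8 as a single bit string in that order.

Place data bits at non-power-of-two positions: b3=1, b5=1, b6=0, b7=0, b9=1, b10=1, b11=1, b12=0, b13=1, b14=1, b15=0.
p1 = XOR of data positions {3,5,7,9,11,13,15} = 1⊕1⊕0⊕1⊕1⊕1⊕0 = 1
p2 = XOR of data positions {3,6,7,10,11,14,15} = 1⊕0⊕0⊕1⊕1⊕1⊕0 = 0
p4 = XOR of data positions {5,6,7,12,13,14,15} = 1⊕0⊕0⊕0⊕1⊕1⊕0 = 1
p8 = XOR of data positions {9,10,11,12,13,14,15} = 1⊕1⊕1⊕0⊕1⊕1⊕0 = 1
Parity bits p1,p2,p4,p8 = 1011

1011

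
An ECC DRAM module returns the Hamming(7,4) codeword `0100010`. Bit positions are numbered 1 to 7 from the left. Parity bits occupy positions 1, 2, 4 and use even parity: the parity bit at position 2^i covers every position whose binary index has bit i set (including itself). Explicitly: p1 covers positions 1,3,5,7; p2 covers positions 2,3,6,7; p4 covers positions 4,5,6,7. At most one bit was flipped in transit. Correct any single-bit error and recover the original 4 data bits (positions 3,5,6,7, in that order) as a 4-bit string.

s1: b1⊕b3⊕b5⊕b7 = 0⊕0⊕0⊕0 = 0
s2: b2⊕b3⊕b6⊕b7 = 1⊕0⊕1⊕0 = 0
s4: b4⊕b5⊕b6⊕b7 = 0⊕0⊕1⊕0 = 1
Syndrome (s4...s1) = 100 → position 4.
Flip bit 4: corrected codeword = 0101010
Data bits at positions 3,5,6,7: 0010

0010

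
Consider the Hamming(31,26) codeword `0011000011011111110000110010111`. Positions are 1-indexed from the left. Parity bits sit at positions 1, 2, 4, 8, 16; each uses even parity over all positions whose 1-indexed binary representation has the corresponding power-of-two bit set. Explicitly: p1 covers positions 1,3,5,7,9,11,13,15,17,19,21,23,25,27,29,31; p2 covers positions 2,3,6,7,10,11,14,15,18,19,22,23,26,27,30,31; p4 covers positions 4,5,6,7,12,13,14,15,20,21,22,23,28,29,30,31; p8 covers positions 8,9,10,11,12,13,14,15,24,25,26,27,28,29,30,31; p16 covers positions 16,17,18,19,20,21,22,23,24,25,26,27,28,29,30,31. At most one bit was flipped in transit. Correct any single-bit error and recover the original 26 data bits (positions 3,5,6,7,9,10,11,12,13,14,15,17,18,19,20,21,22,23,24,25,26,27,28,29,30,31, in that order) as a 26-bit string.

s1: b1⊕b3⊕b5⊕b7⊕b9⊕b11⊕b13⊕b15⊕b17⊕b19⊕b21⊕b23⊕b25⊕b27⊕b29⊕b31 = 0⊕1⊕0⊕0⊕1⊕0⊕1⊕1⊕1⊕0⊕0⊕1⊕0⊕1⊕1⊕1 = 1
s2: b2⊕b3⊕b6⊕b7⊕b10⊕b11⊕b14⊕b15⊕b18⊕b19⊕b22⊕b23⊕b26⊕b27⊕b30⊕b31 = 0⊕1⊕0⊕0⊕1⊕0⊕1⊕1⊕1⊕0⊕0⊕1⊕0⊕1⊕1⊕1 = 1
s4: b4⊕b5⊕b6⊕b7⊕b12⊕b13⊕b14⊕b15⊕b20⊕b21⊕b22⊕b23⊕b28⊕b29⊕b30⊕b31 = 1⊕0⊕0⊕0⊕1⊕1⊕1⊕1⊕0⊕0⊕0⊕1⊕0⊕1⊕1⊕1 = 1
s8: b8⊕b9⊕b10⊕b11⊕b12⊕b13⊕b14⊕b15⊕b24⊕b25⊕b26⊕b27⊕b28⊕b29⊕b30⊕b31 = 0⊕1⊕1⊕0⊕1⊕1⊕1⊕1⊕1⊕0⊕0⊕1⊕0⊕1⊕1⊕1 = 1
s16: b16⊕b17⊕b18⊕b19⊕b20⊕b21⊕b22⊕b23⊕b24⊕b25⊕b26⊕b27⊕b28⊕b29⊕b30⊕b31 = 1⊕1⊕1⊕0⊕0⊕0⊕0⊕1⊕1⊕0⊕0⊕1⊕0⊕1⊕1⊕1 = 1
Syndrome (s16...s1) = 11111 → position 31.
Flip bit 31: corrected codeword = 0011000011011111110000110010110
Data bits at positions 3,5,6,7,9,10,11,12,13,14,15,17,18,19,20,21,22,23,24,25,26,27,28,29,30,31: 10001101111110000110010110

10001101111110000110010110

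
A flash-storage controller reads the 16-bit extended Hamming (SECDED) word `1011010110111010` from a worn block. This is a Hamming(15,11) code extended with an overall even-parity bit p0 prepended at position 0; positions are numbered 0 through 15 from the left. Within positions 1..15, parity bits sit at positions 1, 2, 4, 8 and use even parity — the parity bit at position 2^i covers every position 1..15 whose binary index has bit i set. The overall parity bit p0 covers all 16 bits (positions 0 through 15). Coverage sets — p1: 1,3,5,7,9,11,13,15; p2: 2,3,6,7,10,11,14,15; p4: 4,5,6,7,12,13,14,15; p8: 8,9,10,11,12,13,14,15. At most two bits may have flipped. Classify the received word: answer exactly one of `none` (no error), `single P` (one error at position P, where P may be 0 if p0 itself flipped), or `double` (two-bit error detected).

s1: b1⊕b3⊕b5⊕b7⊕b9⊕b11⊕b13⊕b15 = 0⊕1⊕1⊕1⊕0⊕1⊕0⊕0 = 0
s2: b2⊕b3⊕b6⊕b7⊕b10⊕b11⊕b14⊕b15 = 1⊕1⊕0⊕1⊕1⊕1⊕1⊕0 = 0
s4: b4⊕b5⊕b6⊕b7⊕b12⊕b13⊕b14⊕b15 = 0⊕1⊕0⊕1⊕1⊕0⊕1⊕0 = 0
s8: b8⊕b9⊕b10⊕b11⊕b12⊕b13⊕b14⊕b15 = 1⊕0⊕1⊕1⊕1⊕0⊕1⊕0 = 1
Syndrome (s8...s1) = 1000 → position 8.
Overall parity (XOR of all 16 bits, including p0): 1⊕0⊕1⊕1⊕0⊕1⊕0⊕1⊕1⊕0⊕1⊕1⊕1⊕0⊕1⊕0 = 0
Overall=0, syndrome position=8 → double-bit error detected (uncorrectable).

double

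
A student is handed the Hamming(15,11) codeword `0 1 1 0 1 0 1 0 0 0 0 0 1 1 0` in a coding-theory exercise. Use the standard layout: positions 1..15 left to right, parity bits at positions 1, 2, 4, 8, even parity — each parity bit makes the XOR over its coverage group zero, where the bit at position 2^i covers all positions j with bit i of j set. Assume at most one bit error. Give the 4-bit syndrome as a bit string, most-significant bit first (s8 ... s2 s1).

s1: b1⊕b3⊕b5⊕b7⊕b9⊕b11⊕b13⊕b15 = 0⊕1⊕1⊕1⊕0⊕0⊕1⊕0 = 0
s2: b2⊕b3⊕b6⊕b7⊕b10⊕b11⊕b14⊕b15 = 1⊕1⊕0⊕1⊕0⊕0⊕1⊕0 = 0
s4: b4⊕b5⊕b6⊕b7⊕b12⊕b13⊕b14⊕b15 = 0⊕1⊕0⊕1⊕0⊕1⊕1⊕0 = 0
s8: b8⊕b9⊕b10⊕b11⊕b12⊕b13⊕b14⊕b15 = 0⊕0⊕0⊕0⊕0⊕1⊕1⊕0 = 0
Syndrome (s8...s1) = 0000 → position 0 (no error).

0000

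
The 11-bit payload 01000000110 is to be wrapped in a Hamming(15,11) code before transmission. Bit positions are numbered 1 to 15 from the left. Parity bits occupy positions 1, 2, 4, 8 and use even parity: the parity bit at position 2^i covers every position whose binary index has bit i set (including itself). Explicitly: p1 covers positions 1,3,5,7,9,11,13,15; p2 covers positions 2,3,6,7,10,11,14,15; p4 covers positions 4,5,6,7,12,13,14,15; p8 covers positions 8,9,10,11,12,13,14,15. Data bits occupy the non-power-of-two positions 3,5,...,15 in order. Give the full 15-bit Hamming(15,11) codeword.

010110000000110

Place data bits at non-power-of-two positions: b3=0, b5=1, b6=0, b7=0, b9=0, b10=0, b11=0, b12=0, b13=1, b14=1, b15=0.
p1 = XOR of data positions {3,5,7,9,11,13,15} = 0⊕1⊕0⊕0⊕0⊕1⊕0 = 0
p2 = XOR of data positions {3,6,7,10,11,14,15} = 0⊕0⊕0⊕0⊕0⊕1⊕0 = 1
p4 = XOR of data positions {5,6,7,12,13,14,15} = 1⊕0⊕0⊕0⊕1⊕1⊕0 = 1
p8 = XOR of data positions {9,10,11,12,13,14,15} = 0⊕0⊕0⊕0⊕1⊕1⊕0 = 0
Codeword b1..b15 = 010110000000110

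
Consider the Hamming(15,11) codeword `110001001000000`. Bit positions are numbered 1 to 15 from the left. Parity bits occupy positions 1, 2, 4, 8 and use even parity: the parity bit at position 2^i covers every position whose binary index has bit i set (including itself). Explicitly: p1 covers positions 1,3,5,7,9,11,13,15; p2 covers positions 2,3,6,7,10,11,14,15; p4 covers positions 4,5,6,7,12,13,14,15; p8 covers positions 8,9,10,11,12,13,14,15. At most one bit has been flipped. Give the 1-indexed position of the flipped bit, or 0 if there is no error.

s1: b1⊕b3⊕b5⊕b7⊕b9⊕b11⊕b13⊕b15 = 1⊕0⊕0⊕0⊕1⊕0⊕0⊕0 = 0
s2: b2⊕b3⊕b6⊕b7⊕b10⊕b11⊕b14⊕b15 = 1⊕0⊕1⊕0⊕0⊕0⊕0⊕0 = 0
s4: b4⊕b5⊕b6⊕b7⊕b12⊕b13⊕b14⊕b15 = 0⊕0⊕1⊕0⊕0⊕0⊕0⊕0 = 1
s8: b8⊕b9⊕b10⊕b11⊕b12⊕b13⊕b14⊕b15 = 0⊕1⊕0⊕0⊕0⊕0⊕0⊕0 = 1
Syndrome (s8...s1) = 1100 → position 12.

12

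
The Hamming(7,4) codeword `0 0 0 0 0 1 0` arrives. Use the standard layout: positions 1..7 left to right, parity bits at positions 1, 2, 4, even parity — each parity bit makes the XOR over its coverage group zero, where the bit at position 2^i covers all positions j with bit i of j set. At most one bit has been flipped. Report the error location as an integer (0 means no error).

s1: b1⊕b3⊕b5⊕b7 = 0⊕0⊕0⊕0 = 0
s2: b2⊕b3⊕b6⊕b7 = 0⊕0⊕1⊕0 = 1
s4: b4⊕b5⊕b6⊕b7 = 0⊕0⊕1⊕0 = 1
Syndrome (s4...s1) = 110 → position 6.

6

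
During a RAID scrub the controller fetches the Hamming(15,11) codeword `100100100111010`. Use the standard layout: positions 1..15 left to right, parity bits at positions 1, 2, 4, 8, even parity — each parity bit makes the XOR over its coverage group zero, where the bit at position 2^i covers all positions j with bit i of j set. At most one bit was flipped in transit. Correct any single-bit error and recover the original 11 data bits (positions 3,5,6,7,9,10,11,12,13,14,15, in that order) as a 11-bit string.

00010111010

s1: b1⊕b3⊕b5⊕b7⊕b9⊕b11⊕b13⊕b15 = 1⊕0⊕0⊕1⊕0⊕1⊕0⊕0 = 1
s2: b2⊕b3⊕b6⊕b7⊕b10⊕b11⊕b14⊕b15 = 0⊕0⊕0⊕1⊕1⊕1⊕1⊕0 = 0
s4: b4⊕b5⊕b6⊕b7⊕b12⊕b13⊕b14⊕b15 = 1⊕0⊕0⊕1⊕1⊕0⊕1⊕0 = 0
s8: b8⊕b9⊕b10⊕b11⊕b12⊕b13⊕b14⊕b15 = 0⊕0⊕1⊕1⊕1⊕0⊕1⊕0 = 0
Syndrome (s8...s1) = 0001 → position 1.
Flip bit 1: corrected codeword = 000100100111010
Data bits at positions 3,5,6,7,9,10,11,12,13,14,15: 00010111010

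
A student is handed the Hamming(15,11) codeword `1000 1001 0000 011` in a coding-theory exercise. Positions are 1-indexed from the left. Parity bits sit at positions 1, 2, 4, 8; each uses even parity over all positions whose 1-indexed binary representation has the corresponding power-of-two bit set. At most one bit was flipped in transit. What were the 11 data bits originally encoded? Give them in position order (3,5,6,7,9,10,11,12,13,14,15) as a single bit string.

s1: b1⊕b3⊕b5⊕b7⊕b9⊕b11⊕b13⊕b15 = 1⊕0⊕1⊕0⊕0⊕0⊕0⊕1 = 1
s2: b2⊕b3⊕b6⊕b7⊕b10⊕b11⊕b14⊕b15 = 0⊕0⊕0⊕0⊕0⊕0⊕1⊕1 = 0
s4: b4⊕b5⊕b6⊕b7⊕b12⊕b13⊕b14⊕b15 = 0⊕1⊕0⊕0⊕0⊕0⊕1⊕1 = 1
s8: b8⊕b9⊕b10⊕b11⊕b12⊕b13⊕b14⊕b15 = 1⊕0⊕0⊕0⊕0⊕0⊕1⊕1 = 1
Syndrome (s8...s1) = 1101 → position 13.
Flip bit 13: corrected codeword = 100010010000111
Data bits at positions 3,5,6,7,9,10,11,12,13,14,15: 01000000111

01000000111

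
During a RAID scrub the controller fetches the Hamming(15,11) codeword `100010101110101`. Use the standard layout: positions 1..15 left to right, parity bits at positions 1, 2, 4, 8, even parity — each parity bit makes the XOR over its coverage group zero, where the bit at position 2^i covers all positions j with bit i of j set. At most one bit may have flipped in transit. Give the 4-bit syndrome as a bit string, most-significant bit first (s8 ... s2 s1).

s1: b1⊕b3⊕b5⊕b7⊕b9⊕b11⊕b13⊕b15 = 1⊕0⊕1⊕1⊕1⊕1⊕1⊕1 = 1
s2: b2⊕b3⊕b6⊕b7⊕b10⊕b11⊕b14⊕b15 = 0⊕0⊕0⊕1⊕1⊕1⊕0⊕1 = 0
s4: b4⊕b5⊕b6⊕b7⊕b12⊕b13⊕b14⊕b15 = 0⊕1⊕0⊕1⊕0⊕1⊕0⊕1 = 0
s8: b8⊕b9⊕b10⊕b11⊕b12⊕b13⊕b14⊕b15 = 0⊕1⊕1⊕1⊕0⊕1⊕0⊕1 = 1
Syndrome (s8...s1) = 1001 → position 9.

1001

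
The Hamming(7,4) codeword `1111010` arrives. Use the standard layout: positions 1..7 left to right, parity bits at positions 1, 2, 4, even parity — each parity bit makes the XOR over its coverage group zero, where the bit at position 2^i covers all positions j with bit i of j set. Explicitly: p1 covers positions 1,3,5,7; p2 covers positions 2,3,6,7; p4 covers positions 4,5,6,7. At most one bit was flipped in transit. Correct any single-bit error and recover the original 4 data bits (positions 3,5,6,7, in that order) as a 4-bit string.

1010

s1: b1⊕b3⊕b5⊕b7 = 1⊕1⊕0⊕0 = 0
s2: b2⊕b3⊕b6⊕b7 = 1⊕1⊕1⊕0 = 1
s4: b4⊕b5⊕b6⊕b7 = 1⊕0⊕1⊕0 = 0
Syndrome (s4...s1) = 010 → position 2.
Flip bit 2: corrected codeword = 1011010
Data bits at positions 3,5,6,7: 1010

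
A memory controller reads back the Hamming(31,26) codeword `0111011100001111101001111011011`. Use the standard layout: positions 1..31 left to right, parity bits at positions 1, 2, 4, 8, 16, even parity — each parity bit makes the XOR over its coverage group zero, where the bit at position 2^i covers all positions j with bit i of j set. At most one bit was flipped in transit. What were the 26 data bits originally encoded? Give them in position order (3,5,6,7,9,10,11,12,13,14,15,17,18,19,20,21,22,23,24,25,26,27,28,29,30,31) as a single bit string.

10110000111101101111011011

s1: b1⊕b3⊕b5⊕b7⊕b9⊕b11⊕b13⊕b15⊕b17⊕b19⊕b21⊕b23⊕b25⊕b27⊕b29⊕b31 = 0⊕1⊕0⊕1⊕0⊕0⊕1⊕1⊕1⊕1⊕0⊕1⊕1⊕1⊕0⊕1 = 0
s2: b2⊕b3⊕b6⊕b7⊕b10⊕b11⊕b14⊕b15⊕b18⊕b19⊕b22⊕b23⊕b26⊕b27⊕b30⊕b31 = 1⊕1⊕1⊕1⊕0⊕0⊕1⊕1⊕0⊕1⊕1⊕1⊕0⊕1⊕1⊕1 = 0
s4: b4⊕b5⊕b6⊕b7⊕b12⊕b13⊕b14⊕b15⊕b20⊕b21⊕b22⊕b23⊕b28⊕b29⊕b30⊕b31 = 1⊕0⊕1⊕1⊕0⊕1⊕1⊕1⊕0⊕0⊕1⊕1⊕1⊕0⊕1⊕1 = 1
s8: b8⊕b9⊕b10⊕b11⊕b12⊕b13⊕b14⊕b15⊕b24⊕b25⊕b26⊕b27⊕b28⊕b29⊕b30⊕b31 = 1⊕0⊕0⊕0⊕0⊕1⊕1⊕1⊕1⊕1⊕0⊕1⊕1⊕0⊕1⊕1 = 0
s16: b16⊕b17⊕b18⊕b19⊕b20⊕b21⊕b22⊕b23⊕b24⊕b25⊕b26⊕b27⊕b28⊕b29⊕b30⊕b31 = 1⊕1⊕0⊕1⊕0⊕0⊕1⊕1⊕1⊕1⊕0⊕1⊕1⊕0⊕1⊕1 = 1
Syndrome (s16...s1) = 10100 → position 20.
Flip bit 20: corrected codeword = 0111011100001111101101111011011
Data bits at positions 3,5,6,7,9,10,11,12,13,14,15,17,18,19,20,21,22,23,24,25,26,27,28,29,30,31: 10110000111101101111011011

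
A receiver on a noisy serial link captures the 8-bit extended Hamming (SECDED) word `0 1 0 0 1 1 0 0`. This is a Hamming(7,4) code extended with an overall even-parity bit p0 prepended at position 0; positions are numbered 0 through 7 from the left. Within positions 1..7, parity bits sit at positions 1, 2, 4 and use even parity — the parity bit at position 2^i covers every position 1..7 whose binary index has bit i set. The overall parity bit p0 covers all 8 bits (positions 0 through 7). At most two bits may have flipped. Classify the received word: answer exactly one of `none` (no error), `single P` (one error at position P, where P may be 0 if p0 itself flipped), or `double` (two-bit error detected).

single 0

s1: b1⊕b3⊕b5⊕b7 = 1⊕0⊕1⊕0 = 0
s2: b2⊕b3⊕b6⊕b7 = 0⊕0⊕0⊕0 = 0
s4: b4⊕b5⊕b6⊕b7 = 1⊕1⊕0⊕0 = 0
Syndrome (s4...s1) = 000 → position 0 (no error).
Overall parity (XOR of all 8 bits, including p0): 0⊕1⊕0⊕0⊕1⊕1⊕0⊕0 = 1
Overall=1, syndrome position=0 → single-bit error at position 0.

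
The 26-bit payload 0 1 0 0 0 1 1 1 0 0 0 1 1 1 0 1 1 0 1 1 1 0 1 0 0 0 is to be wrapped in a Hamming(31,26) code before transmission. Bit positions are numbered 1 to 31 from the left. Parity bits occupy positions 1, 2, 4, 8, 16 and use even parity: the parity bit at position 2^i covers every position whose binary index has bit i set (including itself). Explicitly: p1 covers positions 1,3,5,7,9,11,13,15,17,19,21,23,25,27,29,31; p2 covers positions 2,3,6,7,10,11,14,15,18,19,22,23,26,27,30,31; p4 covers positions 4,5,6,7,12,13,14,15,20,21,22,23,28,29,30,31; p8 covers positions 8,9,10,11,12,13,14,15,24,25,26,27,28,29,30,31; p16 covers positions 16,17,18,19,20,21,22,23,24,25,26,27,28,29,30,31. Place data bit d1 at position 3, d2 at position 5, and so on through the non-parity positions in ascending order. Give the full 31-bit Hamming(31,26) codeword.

0001100101110001111011011101000

Place data bits at non-power-of-two positions: b3=0, b5=1, b6=0, b7=0, b9=0, b10=1, b11=1, b12=1, b13=0, b14=0, b15=0, b17=1, b18=1, b19=1, b20=0, b21=1, b22=1, b23=0, b24=1, b25=1, b26=1, b27=0, b28=1, b29=0, b30=0, b31=0.
p1 = XOR of data positions {3,5,7,9,11,13,15,17,19,21,23,25,27,29,31} = 0⊕1⊕0⊕0⊕1⊕0⊕0⊕1⊕1⊕1⊕0⊕1⊕0⊕0⊕0 = 0
p2 = XOR of data positions {3,6,7,10,11,14,15,18,19,22,23,26,27,30,31} = 0⊕0⊕0⊕1⊕1⊕0⊕0⊕1⊕1⊕1⊕0⊕1⊕0⊕0⊕0 = 0
p4 = XOR of data positions {5,6,7,12,13,14,15,20,21,22,23,28,29,30,31} = 1⊕0⊕0⊕1⊕0⊕0⊕0⊕0⊕1⊕1⊕0⊕1⊕0⊕0⊕0 = 1
p8 = XOR of data positions {9,10,11,12,13,14,15,24,25,26,27,28,29,30,31} = 0⊕1⊕1⊕1⊕0⊕0⊕0⊕1⊕1⊕1⊕0⊕1⊕0⊕0⊕0 = 1
p16 = XOR of data positions {17,18,19,20,21,22,23,24,25,26,27,28,29,30,31} = 1⊕1⊕1⊕0⊕1⊕1⊕0⊕1⊕1⊕1⊕0⊕1⊕0⊕0⊕0 = 1
Codeword b1..b31 = 0001100101110001111011011101000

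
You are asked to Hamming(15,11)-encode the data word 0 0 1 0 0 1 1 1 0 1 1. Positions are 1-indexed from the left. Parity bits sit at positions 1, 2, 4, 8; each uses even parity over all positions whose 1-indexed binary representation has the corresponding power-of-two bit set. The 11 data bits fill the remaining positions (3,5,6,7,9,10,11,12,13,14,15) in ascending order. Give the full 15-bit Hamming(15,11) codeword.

Place data bits at non-power-of-two positions: b3=0, b5=0, b6=1, b7=0, b9=0, b10=1, b11=1, b12=1, b13=0, b14=1, b15=1.
p1 = XOR of data positions {3,5,7,9,11,13,15} = 0⊕0⊕0⊕0⊕1⊕0⊕1 = 0
p2 = XOR of data positions {3,6,7,10,11,14,15} = 0⊕1⊕0⊕1⊕1⊕1⊕1 = 1
p4 = XOR of data positions {5,6,7,12,13,14,15} = 0⊕1⊕0⊕1⊕0⊕1⊕1 = 0
p8 = XOR of data positions {9,10,11,12,13,14,15} = 0⊕1⊕1⊕1⊕0⊕1⊕1 = 1
Codeword b1..b15 = 010001010111011

010001010111011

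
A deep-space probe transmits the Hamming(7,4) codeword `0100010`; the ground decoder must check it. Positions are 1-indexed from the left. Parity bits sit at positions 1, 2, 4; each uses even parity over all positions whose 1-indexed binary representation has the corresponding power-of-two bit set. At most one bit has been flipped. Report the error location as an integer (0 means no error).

s1: b1⊕b3⊕b5⊕b7 = 0⊕0⊕0⊕0 = 0
s2: b2⊕b3⊕b6⊕b7 = 1⊕0⊕1⊕0 = 0
s4: b4⊕b5⊕b6⊕b7 = 0⊕0⊕1⊕0 = 1
Syndrome (s4...s1) = 100 → position 4.

4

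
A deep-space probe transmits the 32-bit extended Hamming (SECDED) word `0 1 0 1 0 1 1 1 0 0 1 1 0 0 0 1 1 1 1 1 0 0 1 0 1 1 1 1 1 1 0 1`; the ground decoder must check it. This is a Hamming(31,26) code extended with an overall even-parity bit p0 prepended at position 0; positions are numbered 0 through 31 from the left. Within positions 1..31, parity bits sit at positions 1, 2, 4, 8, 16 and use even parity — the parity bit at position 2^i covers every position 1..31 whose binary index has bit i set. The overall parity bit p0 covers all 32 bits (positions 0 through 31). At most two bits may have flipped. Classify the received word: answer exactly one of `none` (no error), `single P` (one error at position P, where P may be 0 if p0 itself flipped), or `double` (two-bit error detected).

s1: b1⊕b3⊕b5⊕b7⊕b9⊕b11⊕b13⊕b15⊕b17⊕b19⊕b21⊕b23⊕b25⊕b27⊕b29⊕b31 = 1⊕1⊕1⊕1⊕0⊕1⊕0⊕1⊕1⊕1⊕0⊕0⊕1⊕1⊕1⊕1 = 0
s2: b2⊕b3⊕b6⊕b7⊕b10⊕b11⊕b14⊕b15⊕b18⊕b19⊕b22⊕b23⊕b26⊕b27⊕b30⊕b31 = 0⊕1⊕1⊕1⊕1⊕1⊕0⊕1⊕1⊕1⊕1⊕0⊕1⊕1⊕0⊕1 = 0
s4: b4⊕b5⊕b6⊕b7⊕b12⊕b13⊕b14⊕b15⊕b20⊕b21⊕b22⊕b23⊕b28⊕b29⊕b30⊕b31 = 0⊕1⊕1⊕1⊕0⊕0⊕0⊕1⊕0⊕0⊕1⊕0⊕1⊕1⊕0⊕1 = 0
s8: b8⊕b9⊕b10⊕b11⊕b12⊕b13⊕b14⊕b15⊕b24⊕b25⊕b26⊕b27⊕b28⊕b29⊕b30⊕b31 = 0⊕0⊕1⊕1⊕0⊕0⊕0⊕1⊕1⊕1⊕1⊕1⊕1⊕1⊕0⊕1 = 0
s16: b16⊕b17⊕b18⊕b19⊕b20⊕b21⊕b22⊕b23⊕b24⊕b25⊕b26⊕b27⊕b28⊕b29⊕b30⊕b31 = 1⊕1⊕1⊕1⊕0⊕0⊕1⊕0⊕1⊕1⊕1⊕1⊕1⊕1⊕0⊕1 = 0
Syndrome (s16...s1) = 00000 → position 0 (no error).
Overall parity (XOR of all 32 bits, including p0): 0⊕1⊕0⊕1⊕0⊕1⊕1⊕1⊕0⊕0⊕1⊕1⊕0⊕0⊕0⊕1⊕1⊕1⊕1⊕1⊕0⊕0⊕1⊕0⊕1⊕1⊕1⊕1⊕1⊕1⊕0⊕1 = 0
Overall=0, syndrome position=0 → no error.

none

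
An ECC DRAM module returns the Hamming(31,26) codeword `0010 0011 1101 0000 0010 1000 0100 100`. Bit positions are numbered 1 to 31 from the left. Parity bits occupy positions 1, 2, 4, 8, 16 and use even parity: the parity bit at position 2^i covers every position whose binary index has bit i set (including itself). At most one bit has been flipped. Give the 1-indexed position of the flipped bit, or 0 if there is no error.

s1: b1⊕b3⊕b5⊕b7⊕b9⊕b11⊕b13⊕b15⊕b17⊕b19⊕b21⊕b23⊕b25⊕b27⊕b29⊕b31 = 0⊕1⊕0⊕1⊕1⊕0⊕0⊕0⊕0⊕1⊕1⊕0⊕0⊕0⊕1⊕0 = 0
s2: b2⊕b3⊕b6⊕b7⊕b10⊕b11⊕b14⊕b15⊕b18⊕b19⊕b22⊕b23⊕b26⊕b27⊕b30⊕b31 = 0⊕1⊕0⊕1⊕1⊕0⊕0⊕0⊕0⊕1⊕0⊕0⊕1⊕0⊕0⊕0 = 1
s4: b4⊕b5⊕b6⊕b7⊕b12⊕b13⊕b14⊕b15⊕b20⊕b21⊕b22⊕b23⊕b28⊕b29⊕b30⊕b31 = 0⊕0⊕0⊕1⊕1⊕0⊕0⊕0⊕0⊕1⊕0⊕0⊕0⊕1⊕0⊕0 = 0
s8: b8⊕b9⊕b10⊕b11⊕b12⊕b13⊕b14⊕b15⊕b24⊕b25⊕b26⊕b27⊕b28⊕b29⊕b30⊕b31 = 1⊕1⊕1⊕0⊕1⊕0⊕0⊕0⊕0⊕0⊕1⊕0⊕0⊕1⊕0⊕0 = 0
s16: b16⊕b17⊕b18⊕b19⊕b20⊕b21⊕b22⊕b23⊕b24⊕b25⊕b26⊕b27⊕b28⊕b29⊕b30⊕b31 = 0⊕0⊕0⊕1⊕0⊕1⊕0⊕0⊕0⊕0⊕1⊕0⊕0⊕1⊕0⊕0 = 0
Syndrome (s16...s1) = 00010 → position 2.

2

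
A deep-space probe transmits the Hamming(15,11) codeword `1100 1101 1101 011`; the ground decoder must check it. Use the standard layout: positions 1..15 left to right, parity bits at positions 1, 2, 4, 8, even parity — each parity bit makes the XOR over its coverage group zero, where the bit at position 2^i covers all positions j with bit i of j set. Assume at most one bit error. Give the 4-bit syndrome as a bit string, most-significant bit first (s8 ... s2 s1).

0110

s1: b1⊕b3⊕b5⊕b7⊕b9⊕b11⊕b13⊕b15 = 1⊕0⊕1⊕0⊕1⊕0⊕0⊕1 = 0
s2: b2⊕b3⊕b6⊕b7⊕b10⊕b11⊕b14⊕b15 = 1⊕0⊕1⊕0⊕1⊕0⊕1⊕1 = 1
s4: b4⊕b5⊕b6⊕b7⊕b12⊕b13⊕b14⊕b15 = 0⊕1⊕1⊕0⊕1⊕0⊕1⊕1 = 1
s8: b8⊕b9⊕b10⊕b11⊕b12⊕b13⊕b14⊕b15 = 1⊕1⊕1⊕0⊕1⊕0⊕1⊕1 = 0
Syndrome (s8...s1) = 0110 → position 6.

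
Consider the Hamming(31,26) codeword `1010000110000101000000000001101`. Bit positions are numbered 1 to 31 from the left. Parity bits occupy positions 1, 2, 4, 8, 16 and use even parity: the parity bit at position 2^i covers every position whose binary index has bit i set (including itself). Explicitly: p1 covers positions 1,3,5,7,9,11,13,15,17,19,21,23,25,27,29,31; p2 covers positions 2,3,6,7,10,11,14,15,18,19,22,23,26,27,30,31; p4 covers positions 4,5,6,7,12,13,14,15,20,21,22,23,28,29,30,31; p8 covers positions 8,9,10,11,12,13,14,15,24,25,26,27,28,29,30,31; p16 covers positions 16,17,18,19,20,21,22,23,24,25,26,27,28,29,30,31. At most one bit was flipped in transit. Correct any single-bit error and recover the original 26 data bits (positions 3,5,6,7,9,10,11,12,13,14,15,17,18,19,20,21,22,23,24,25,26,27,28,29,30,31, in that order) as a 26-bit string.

s1: b1⊕b3⊕b5⊕b7⊕b9⊕b11⊕b13⊕b15⊕b17⊕b19⊕b21⊕b23⊕b25⊕b27⊕b29⊕b31 = 1⊕1⊕0⊕0⊕1⊕0⊕0⊕0⊕0⊕0⊕0⊕0⊕0⊕0⊕1⊕1 = 1
s2: b2⊕b3⊕b6⊕b7⊕b10⊕b11⊕b14⊕b15⊕b18⊕b19⊕b22⊕b23⊕b26⊕b27⊕b30⊕b31 = 0⊕1⊕0⊕0⊕0⊕0⊕1⊕0⊕0⊕0⊕0⊕0⊕0⊕0⊕0⊕1 = 1
s4: b4⊕b5⊕b6⊕b7⊕b12⊕b13⊕b14⊕b15⊕b20⊕b21⊕b22⊕b23⊕b28⊕b29⊕b30⊕b31 = 0⊕0⊕0⊕0⊕0⊕0⊕1⊕0⊕0⊕0⊕0⊕0⊕1⊕1⊕0⊕1 = 0
s8: b8⊕b9⊕b10⊕b11⊕b12⊕b13⊕b14⊕b15⊕b24⊕b25⊕b26⊕b27⊕b28⊕b29⊕b30⊕b31 = 1⊕1⊕0⊕0⊕0⊕0⊕1⊕0⊕0⊕0⊕0⊕0⊕1⊕1⊕0⊕1 = 0
s16: b16⊕b17⊕b18⊕b19⊕b20⊕b21⊕b22⊕b23⊕b24⊕b25⊕b26⊕b27⊕b28⊕b29⊕b30⊕b31 = 1⊕0⊕0⊕0⊕0⊕0⊕0⊕0⊕0⊕0⊕0⊕0⊕1⊕1⊕0⊕1 = 0
Syndrome (s16...s1) = 00011 → position 3.
Flip bit 3: corrected codeword = 1000000110000101000000000001101
Data bits at positions 3,5,6,7,9,10,11,12,13,14,15,17,18,19,20,21,22,23,24,25,26,27,28,29,30,31: 00001000010000000000001101

00001000010000000000001101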